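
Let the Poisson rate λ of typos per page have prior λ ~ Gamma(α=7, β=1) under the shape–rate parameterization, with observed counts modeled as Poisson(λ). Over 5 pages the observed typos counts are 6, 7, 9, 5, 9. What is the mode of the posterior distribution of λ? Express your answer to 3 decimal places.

Σxᵢ = 6+7+9+5+9 = 36, with n = 5.
Posterior ∝ λ^6e^(−1λ) · λ^36e^(−5λ) = λ^42e^(−6λ), i.e. Gamma(shape=43, rate=6).
The mode of a Gamma(a, b) with a ≥ 1 (shape–rate) is (a−1)/b = 42/6 ≈ 7.000.

λ̂_MAP = 7.000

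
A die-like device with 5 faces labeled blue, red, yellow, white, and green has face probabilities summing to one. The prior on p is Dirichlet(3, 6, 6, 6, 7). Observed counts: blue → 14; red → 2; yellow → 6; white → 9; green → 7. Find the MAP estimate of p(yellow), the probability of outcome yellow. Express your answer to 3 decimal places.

The posterior is Dirichlet(αᵢ + nᵢ) = Dirichlet(17, 8, 12, 15, 14).
For a Dirichlet(a₁,…,a_K) with all aᵢ > 1, the mode has j-th component (aⱼ − 1)/(Σaᵢ − K).
Here Σaᵢ = 66 and K = 5, so p(yellow) = (12 − 1)/(66 − 5) = 11/61 ≈ 0.180.

MAP estimate of p(yellow) = 0.180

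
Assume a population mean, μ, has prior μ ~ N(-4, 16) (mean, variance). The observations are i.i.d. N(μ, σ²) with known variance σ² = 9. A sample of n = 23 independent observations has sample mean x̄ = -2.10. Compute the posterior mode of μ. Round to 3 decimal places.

n = 23, x̄ = -2.10.
For a Normal prior and Normal likelihood with known variance, the posterior is Normal; its mode equals its mean, the precision-weighted average.
Prior precision 1/σ₀² = 1/16 = 0.0625; data precision n/σ² = 23/9.
μ̂ = (0.0625·(-4) + (23/9)·(-2.1)) / (0.0625 + 23/9) = (-337/60)/(377/144) = -4044/1885 ≈ -2.145.

μ̂_MAP = -2.145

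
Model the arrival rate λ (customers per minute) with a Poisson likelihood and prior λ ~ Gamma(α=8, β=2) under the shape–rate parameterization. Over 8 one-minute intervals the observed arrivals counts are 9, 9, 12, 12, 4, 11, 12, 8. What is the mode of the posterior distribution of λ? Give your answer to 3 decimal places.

λ̂_MAP = 8.400

Σxᵢ = 9+9+12+12+4+11+12+8 = 77, with n = 8.
Posterior ∝ λ^7e^(−2λ) · λ^77e^(−8λ) = λ^84e^(−10λ), i.e. Gamma(shape=85, rate=10).
The mode of a Gamma(a, b) with a ≥ 1 (shape–rate) is (a−1)/b = 84/10 ≈ 8.400.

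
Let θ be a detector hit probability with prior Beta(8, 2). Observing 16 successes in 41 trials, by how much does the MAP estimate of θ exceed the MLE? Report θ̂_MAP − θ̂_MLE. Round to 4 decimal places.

Posterior is Beta(24, 27); MAP = (24−1)/(51−2) = 23/49 ≈ 0.46939.
MLE ignores the prior: θ̂_MLE = k/n = 16/41 ≈ 0.39024.
Difference = 23/49 − 16/41 = 159/2009 ≈ 0.0791.

MAP − MLE = 0.0791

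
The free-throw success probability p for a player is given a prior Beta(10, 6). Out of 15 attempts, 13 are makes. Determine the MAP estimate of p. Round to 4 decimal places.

Prior: Beta(10, 6).
Data: 13 successes in 15 trials. The binomial likelihood contributes p^13(1−p)^2, so the posterior is Beta(10+13, 6+2) = Beta(23, 8).
For Beta(a, b) with a, b > 1 the mode is (a−1)/(a+b−2) = 22/29 ≈ 0.7586.

p̂_MAP = 0.7586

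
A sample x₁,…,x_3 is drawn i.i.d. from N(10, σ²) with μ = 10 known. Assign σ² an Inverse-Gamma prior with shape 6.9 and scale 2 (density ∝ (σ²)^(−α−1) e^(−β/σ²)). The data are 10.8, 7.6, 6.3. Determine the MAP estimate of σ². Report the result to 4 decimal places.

σ̂²_MAP = 1.2814

Sum of squared deviations about the known mean: SS = (10.8−10)² + (7.6−10)² + (6.3−10)² = 20.09.
The Normal likelihood contributes (σ²)^(−n/2) exp(−SS/(2σ²)), so the posterior is Inverse-Gamma(α + n/2, β + SS/2) = Inverse-Gamma(8.4, 12.045).
The mode of Inverse-Gamma(a, b) is b/(a+1) = 12.045/9.4 ≈ 1.2814.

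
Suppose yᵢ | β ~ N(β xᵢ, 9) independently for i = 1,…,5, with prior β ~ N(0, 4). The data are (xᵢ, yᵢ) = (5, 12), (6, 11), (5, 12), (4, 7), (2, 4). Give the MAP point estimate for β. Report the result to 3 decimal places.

β̂_MAP = 2.051

log p(β | y) = −Σ(yᵢ − βxᵢ)²/(2·9) − β²/(2·4) + const.
Setting the derivative to zero: Σxᵢ(yᵢ − βxᵢ)/9 − β/4 = 0, so β = Σxᵢyᵢ / (Σxᵢ² + σ²/τ²).
Σxᵢyᵢ = 5·12 + 6·11 + 5·12 + 4·7 + 2·4 = 222; Σxᵢ² = 106; σ²/τ² = 2.25.
β̂_MAP = 222 / (106 + 2.25) = 222/108.25 ≈ 2.051.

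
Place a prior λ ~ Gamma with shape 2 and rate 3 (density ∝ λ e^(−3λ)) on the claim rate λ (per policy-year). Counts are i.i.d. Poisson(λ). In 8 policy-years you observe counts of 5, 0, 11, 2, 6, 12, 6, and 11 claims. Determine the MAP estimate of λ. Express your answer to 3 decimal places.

Σxᵢ = 5+0+11+2+6+12+6+11 = 53, with n = 8.
Posterior ∝ λe^(−3λ) · λ^53e^(−8λ) = λ^54e^(−11λ), i.e. Gamma(shape=55, rate=11).
The mode of a Gamma(a, b) with a ≥ 1 (shape–rate) is (a−1)/b = 54/11 ≈ 4.909.

λ̂_MAP = 4.909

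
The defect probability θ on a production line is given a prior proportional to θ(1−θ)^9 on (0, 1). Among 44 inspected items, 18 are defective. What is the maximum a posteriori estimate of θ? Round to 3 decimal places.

The prior density ∝ θ(1−θ)^9 is the kernel of Beta(2, 10).
Data: 18 successes in 44 trials. The binomial likelihood contributes θ^18(1−θ)^26, so the posterior is Beta(2+18, 10+26) = Beta(20, 36).
For Beta(a, b) with a, b > 1 the mode is (a−1)/(a+b−2) = 19/54 ≈ 0.352.

θ̂_MAP = 0.352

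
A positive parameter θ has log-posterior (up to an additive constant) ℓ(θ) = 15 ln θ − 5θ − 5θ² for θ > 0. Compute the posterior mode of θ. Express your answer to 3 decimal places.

θ̂_MAP = 1.000

ℓ'(θ) = 15/θ − 5 − 10θ. Setting this to zero and multiplying by θ: 10θ² + 5θ − 15 = 0.
θ = (−5 + √(5² + 4·10·15)) / (2·10) = (−5 + √625) / 20 = (−5 + 25)/20 = 1.
ℓ''(θ) = −15/θ² − 10 < 0, confirming a maximum.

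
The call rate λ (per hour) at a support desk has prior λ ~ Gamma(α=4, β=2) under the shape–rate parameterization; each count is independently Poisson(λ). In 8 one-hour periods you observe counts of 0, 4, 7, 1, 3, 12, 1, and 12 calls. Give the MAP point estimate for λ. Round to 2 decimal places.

Σxᵢ = 0+4+7+1+3+12+1+12 = 40, with n = 8.
Posterior ∝ λ^3e^(−2λ) · λ^40e^(−8λ) = λ^43e^(−10λ), i.e. Gamma(shape=44, rate=10).
The mode of a Gamma(a, b) with a ≥ 1 (shape–rate) is (a−1)/b = 43/10 ≈ 4.30.

λ̂_MAP = 4.30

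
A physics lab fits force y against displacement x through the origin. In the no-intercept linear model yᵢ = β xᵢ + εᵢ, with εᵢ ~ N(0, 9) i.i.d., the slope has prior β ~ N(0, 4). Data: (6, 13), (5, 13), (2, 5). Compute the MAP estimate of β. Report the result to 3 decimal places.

β̂_MAP = 2.275

log p(β | y) = −Σ(yᵢ − βxᵢ)²/(2·9) − β²/(2·4) + const.
Setting the derivative to zero: Σxᵢ(yᵢ − βxᵢ)/9 − β/4 = 0, so β = Σxᵢyᵢ / (Σxᵢ² + σ²/τ²).
Σxᵢyᵢ = 6·13 + 5·13 + 2·5 = 153; Σxᵢ² = 65; σ²/τ² = 2.25.
β̂_MAP = 153 / (65 + 2.25) = 153/67.25 ≈ 2.275.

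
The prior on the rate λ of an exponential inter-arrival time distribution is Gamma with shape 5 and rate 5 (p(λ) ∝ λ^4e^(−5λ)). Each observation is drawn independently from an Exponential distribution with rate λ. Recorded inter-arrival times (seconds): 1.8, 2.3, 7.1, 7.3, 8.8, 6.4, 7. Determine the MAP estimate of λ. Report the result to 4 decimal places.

λ̂_MAP = 0.2407

The Exponential(rate=λ) likelihood is ∝ λ^n e^(−λΣtᵢ). Here n = 7 and Σtᵢ = 1.8 + 2.3 + 7.1 + 7.3 + 8.8 + 6.4 + 7 = 40.7.
Posterior ∝ λ^4e^(−5λ) · λ^7e^(−40.7λ) = λ^11e^(−45.7λ), i.e. Gamma(12, 45.7).
Mode = (a−1)/b = 11/45.7 ≈ 0.2407.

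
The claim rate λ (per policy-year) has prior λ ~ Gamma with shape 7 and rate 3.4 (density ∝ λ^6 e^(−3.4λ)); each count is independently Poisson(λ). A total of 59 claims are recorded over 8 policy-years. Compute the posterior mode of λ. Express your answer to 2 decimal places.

Σxᵢ = 59, n = 8.
Posterior ∝ λ^6e^(−3.4λ) · λ^59e^(−8λ) = λ^65e^(−11.4λ), i.e. Gamma(shape=66, rate=11.4).
The mode of a Gamma(a, b) with a ≥ 1 (shape–rate) is (a−1)/b = 65/11.4 ≈ 5.70.

λ̂_MAP = 5.70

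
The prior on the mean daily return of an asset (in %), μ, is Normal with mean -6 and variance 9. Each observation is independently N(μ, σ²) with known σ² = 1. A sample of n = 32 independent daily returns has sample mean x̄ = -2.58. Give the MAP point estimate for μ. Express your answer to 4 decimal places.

μ̂_MAP = -2.5918

n = 32, x̄ = -2.58.
For a Normal prior and Normal likelihood with known variance, the posterior is Normal; its mode equals its mean, the precision-weighted average.
Prior precision 1/σ₀² = 1/9; data precision n/σ² = 32/1 = 32.
μ̂ = ((1/9)·(-6) + 32·(-2.58)) / (1/9 + 32) = (-6242/75)/(289/9) = -18726/7225 ≈ -2.5918.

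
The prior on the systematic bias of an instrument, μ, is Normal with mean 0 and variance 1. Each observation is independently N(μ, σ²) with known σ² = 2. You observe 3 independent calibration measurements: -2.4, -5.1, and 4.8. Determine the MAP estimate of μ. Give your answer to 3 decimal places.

μ̂_MAP = -0.540

n = 3; x̄ = ((-2.4) + (-5.1) + 4.8)/3 = -2.7/3 = -0.9.
For a Normal prior and Normal likelihood with known variance, the posterior is Normal; its mode equals its mean, the precision-weighted average.
Prior precision 1/σ₀² = 1/1 = 1; data precision n/σ² = 3/2 = 1.5.
μ̂ = (1·0 + 1.5·(-0.9)) / (1 + 1.5) = (-1.35)/2.5 = -0.540.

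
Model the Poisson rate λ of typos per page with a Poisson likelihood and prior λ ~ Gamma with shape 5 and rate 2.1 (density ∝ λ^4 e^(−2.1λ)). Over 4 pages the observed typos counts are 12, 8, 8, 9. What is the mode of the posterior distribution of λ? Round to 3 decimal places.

λ̂_MAP = 6.721

Σxᵢ = 12+8+8+9 = 37, with n = 4.
Posterior ∝ λ^4e^(−2.1λ) · λ^37e^(−4λ) = λ^41e^(−6.1λ), i.e. Gamma(shape=42, rate=6.1).
The mode of a Gamma(a, b) with a ≥ 1 (shape–rate) is (a−1)/b = 41/6.1 ≈ 6.721.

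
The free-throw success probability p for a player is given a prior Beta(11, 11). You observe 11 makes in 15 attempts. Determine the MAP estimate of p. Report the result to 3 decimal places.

p̂_MAP = 0.600

Prior: Beta(11, 11).
Data: 11 successes in 15 trials. The binomial likelihood contributes p^11(1−p)^4, so the posterior is Beta(11+11, 11+4) = Beta(22, 15).
For Beta(a, b) with a, b > 1 the mode is (a−1)/(a+b−2) = 21/35 ≈ 0.600.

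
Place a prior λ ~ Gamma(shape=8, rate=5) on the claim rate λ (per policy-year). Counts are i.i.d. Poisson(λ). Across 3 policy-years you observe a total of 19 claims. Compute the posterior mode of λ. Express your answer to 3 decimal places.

Σxᵢ = 19, n = 3.
Posterior ∝ λ^7e^(−5λ) · λ^19e^(−3λ) = λ^26e^(−8λ), i.e. Gamma(shape=27, rate=8).
The mode of a Gamma(a, b) with a ≥ 1 (shape–rate) is (a−1)/b = 26/8 ≈ 3.250.

λ̂_MAP = 3.250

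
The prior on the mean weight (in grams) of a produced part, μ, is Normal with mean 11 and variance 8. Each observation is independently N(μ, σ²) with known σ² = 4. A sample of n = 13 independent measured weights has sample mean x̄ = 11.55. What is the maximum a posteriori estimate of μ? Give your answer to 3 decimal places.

μ̂_MAP = 11.530

n = 13, x̄ = 11.55.
For a Normal prior and Normal likelihood with known variance, the posterior is Normal; its mode equals its mean, the precision-weighted average.
Prior precision 1/σ₀² = 1/8 = 0.125; data precision n/σ² = 13/4 = 3.25.
μ̂ = (0.125·11 + 3.25·11.55) / (0.125 + 3.25) = 38.9125/3.375 = 3113/270 ≈ 11.530.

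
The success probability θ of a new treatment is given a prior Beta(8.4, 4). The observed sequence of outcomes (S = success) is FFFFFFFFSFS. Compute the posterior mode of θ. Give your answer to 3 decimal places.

Prior: Beta(8.4, 4).
Data: 2 successes in 11 trials (from the sequence). The binomial likelihood contributes θ^2(1−θ)^9, so the posterior is Beta(8.4+2, 4+9) = Beta(10.4, 13).
For Beta(a, b) with a, b > 1 the mode is (a−1)/(a+b−2) = 9.4/21.4 ≈ 0.439.

θ̂_MAP = 0.439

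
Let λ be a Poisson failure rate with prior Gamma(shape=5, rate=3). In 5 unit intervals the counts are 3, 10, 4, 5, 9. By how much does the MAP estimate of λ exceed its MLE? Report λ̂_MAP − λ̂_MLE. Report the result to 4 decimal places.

MAP − MLE = -1.8250

Σxᵢ = 31. Posterior is Gamma(36, 8); MAP = (36−1)/8 = 35/8 ≈ 4.37500.
MLE = x̄ = 31/5 ≈ 6.20000.
Difference = 35/8 − 31/5 = -73/40 ≈ -1.8250.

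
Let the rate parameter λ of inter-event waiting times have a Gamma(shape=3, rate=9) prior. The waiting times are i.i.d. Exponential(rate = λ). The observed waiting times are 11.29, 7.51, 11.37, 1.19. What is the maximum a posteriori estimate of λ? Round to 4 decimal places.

The Exponential(rate=λ) likelihood is ∝ λ^n e^(−λΣtᵢ). Here n = 4 and Σtᵢ = 11.29 + 7.51 + 11.37 + 1.19 = 31.36.
Posterior ∝ λ^2e^(−9λ) · λ^4e^(−31.36λ) = λ^6e^(−40.36λ), i.e. Gamma(7, 40.36).
Mode = (a−1)/b = 6/40.36 ≈ 0.1487.

λ̂_MAP = 0.1487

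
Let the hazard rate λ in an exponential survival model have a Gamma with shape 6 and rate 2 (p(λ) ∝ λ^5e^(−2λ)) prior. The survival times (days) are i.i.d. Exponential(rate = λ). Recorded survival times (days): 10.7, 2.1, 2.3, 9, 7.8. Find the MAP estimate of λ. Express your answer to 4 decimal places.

The Exponential(rate=λ) likelihood is ∝ λ^n e^(−λΣtᵢ). Here n = 5 and Σtᵢ = 10.7 + 2.1 + 2.3 + 9 + 7.8 = 31.9.
Posterior ∝ λ^5e^(−2λ) · λ^5e^(−31.9λ) = λ^10e^(−33.9λ), i.e. Gamma(11, 33.9).
Mode = (a−1)/b = 10/33.9 ≈ 0.2950.

λ̂_MAP = 0.2950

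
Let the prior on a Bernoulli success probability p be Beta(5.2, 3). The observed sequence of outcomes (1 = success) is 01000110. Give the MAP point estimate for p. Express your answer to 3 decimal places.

Prior: Beta(5.2, 3).
Data: 3 successes in 8 trials (from the sequence). The binomial likelihood contributes p^3(1−p)^5, so the posterior is Beta(5.2+3, 3+5) = Beta(8.2, 8).
For Beta(a, b) with a, b > 1 the mode is (a−1)/(a+b−2) = 7.2/14.2 ≈ 0.507.

p̂_MAP = 0.507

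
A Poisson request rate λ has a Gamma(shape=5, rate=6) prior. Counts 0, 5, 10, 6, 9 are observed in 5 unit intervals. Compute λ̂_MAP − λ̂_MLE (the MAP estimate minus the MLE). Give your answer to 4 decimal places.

MAP − MLE = -2.9091

Σxᵢ = 30. Posterior is Gamma(35, 11); MAP = (35−1)/11 = 34/11 ≈ 3.09091.
MLE = x̄ = 30/5 ≈ 6.00000.
Difference = 34/11 − 30/5 = -32/11 ≈ -2.9091.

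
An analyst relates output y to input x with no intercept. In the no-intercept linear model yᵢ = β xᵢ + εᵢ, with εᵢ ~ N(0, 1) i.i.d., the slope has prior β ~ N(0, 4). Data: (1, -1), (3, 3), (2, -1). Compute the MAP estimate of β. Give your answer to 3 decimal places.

β̂_MAP = 0.421

log p(β | y) = −Σ(yᵢ − βxᵢ)²/(2·1) − β²/(2·4) + const.
Setting the derivative to zero: Σxᵢ(yᵢ − βxᵢ)/1 − β/4 = 0, so β = Σxᵢyᵢ / (Σxᵢ² + σ²/τ²).
Σxᵢyᵢ = 1·(-1) + 3·3 + 2·(-1) = 6; Σxᵢ² = 14; σ²/τ² = 0.25.
β̂_MAP = 6 / (14 + 0.25) = 6/14.25 ≈ 0.421.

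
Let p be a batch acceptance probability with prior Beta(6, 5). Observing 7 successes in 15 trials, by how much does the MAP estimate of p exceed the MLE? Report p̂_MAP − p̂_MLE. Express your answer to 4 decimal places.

Posterior is Beta(13, 13); MAP = (13−1)/(26−2) = 12/24 ≈ 0.50000.
MLE ignores the prior: p̂_MLE = k/n = 7/15 ≈ 0.46667.
Difference = 12/24 − 7/15 = 1/30 ≈ 0.0333.

MAP − MLE = 0.0333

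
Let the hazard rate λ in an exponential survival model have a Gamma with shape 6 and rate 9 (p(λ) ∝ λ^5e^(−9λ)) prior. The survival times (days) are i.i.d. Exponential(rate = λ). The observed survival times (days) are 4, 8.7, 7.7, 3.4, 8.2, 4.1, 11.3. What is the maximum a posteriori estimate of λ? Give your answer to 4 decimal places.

The Exponential(rate=λ) likelihood is ∝ λ^n e^(−λΣtᵢ). Here n = 7 and Σtᵢ = 4 + 8.7 + 7.7 + 3.4 + 8.2 + 4.1 + 11.3 = 47.4.
Posterior ∝ λ^5e^(−9λ) · λ^7e^(−47.4λ) = λ^12e^(−56.4λ), i.e. Gamma(13, 56.4).
Mode = (a−1)/b = 12/56.4 ≈ 0.2128.

λ̂_MAP = 0.2128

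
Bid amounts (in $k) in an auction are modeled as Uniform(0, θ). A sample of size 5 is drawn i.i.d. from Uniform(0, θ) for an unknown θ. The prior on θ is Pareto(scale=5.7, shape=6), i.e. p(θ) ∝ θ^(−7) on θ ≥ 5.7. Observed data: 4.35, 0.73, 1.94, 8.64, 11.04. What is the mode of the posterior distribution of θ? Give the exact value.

θ̂_MAP = 11.04

The Uniform(0, θ) likelihood is θ^(−n) for θ ≥ max(xᵢ), zero otherwise. Here max(xᵢ) = 11.04.
Posterior ∝ θ^(−7) · θ^(−5) = θ^(−12) on θ ≥ max(5.7, 11.04) = 11.04.
This density is strictly decreasing in θ, so the posterior mode lies at the lower boundary of the support.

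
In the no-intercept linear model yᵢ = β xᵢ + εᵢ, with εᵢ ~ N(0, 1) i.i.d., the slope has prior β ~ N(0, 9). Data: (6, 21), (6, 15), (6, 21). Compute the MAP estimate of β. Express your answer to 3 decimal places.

β̂_MAP = 3.163

log p(β | y) = −Σ(yᵢ − βxᵢ)²/(2·1) − β²/(2·9) + const.
Setting the derivative to zero: Σxᵢ(yᵢ − βxᵢ)/1 − β/9 = 0, so β = Σxᵢyᵢ / (Σxᵢ² + σ²/τ²).
Σxᵢyᵢ = 6·21 + 6·15 + 6·21 = 342; Σxᵢ² = 108; σ²/τ² = 1/9.
β̂_MAP = 342 / (108 + 1/9) = 342/(973/9) = 3078/973 ≈ 3.163.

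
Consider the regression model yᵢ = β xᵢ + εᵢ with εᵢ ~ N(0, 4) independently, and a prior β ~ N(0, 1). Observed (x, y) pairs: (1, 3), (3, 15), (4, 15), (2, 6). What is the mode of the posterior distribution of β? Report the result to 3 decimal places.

β̂_MAP = 3.529

log p(β | y) = −Σ(yᵢ − βxᵢ)²/(2·4) − β²/(2·1) + const.
Setting the derivative to zero: Σxᵢ(yᵢ − βxᵢ)/4 − β/1 = 0, so β = Σxᵢyᵢ / (Σxᵢ² + σ²/τ²).
Σxᵢyᵢ = 1·3 + 3·15 + 4·15 + 2·6 = 120; Σxᵢ² = 30; σ²/τ² = 4.
β̂_MAP = 120 / (30 + 4) = 120/34 ≈ 3.529.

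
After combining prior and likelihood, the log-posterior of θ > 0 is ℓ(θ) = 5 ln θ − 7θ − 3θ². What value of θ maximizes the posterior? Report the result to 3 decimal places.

ℓ'(θ) = 5/θ − 7 − 6θ. Setting this to zero and multiplying by θ: 6θ² + 7θ − 5 = 0.
θ = (−7 + √(7² + 4·6·5)) / (2·6) = (−7 + √169) / 12 = (−7 + 13)/12 = 1/2.
ℓ''(θ) = −5/θ² − 6 < 0, confirming a maximum.

θ̂_MAP = 0.500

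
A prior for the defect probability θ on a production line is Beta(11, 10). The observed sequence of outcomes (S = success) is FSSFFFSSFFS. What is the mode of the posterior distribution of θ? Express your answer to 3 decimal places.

Prior: Beta(11, 10).
Data: 5 successes in 11 trials (from the sequence). The binomial likelihood contributes θ^5(1−θ)^6, so the posterior is Beta(11+5, 10+6) = Beta(16, 16).
For Beta(a, b) with a, b > 1 the mode is (a−1)/(a+b−2) = 15/30 ≈ 0.500.

θ̂_MAP = 0.500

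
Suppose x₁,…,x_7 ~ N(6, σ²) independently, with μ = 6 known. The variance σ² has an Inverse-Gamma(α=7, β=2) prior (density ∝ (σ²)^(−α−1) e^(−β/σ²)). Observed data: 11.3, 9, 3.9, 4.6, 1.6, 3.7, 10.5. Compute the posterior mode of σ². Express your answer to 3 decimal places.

σ̂²_MAP = 4.016

Sum of squared deviations about the known mean: SS = (11.3−6)² + (9−6)² + (3.9−6)² + (4.6−6)² + (1.6−6)² + (3.7−6)² + (10.5−6)² = 88.36.
The Normal likelihood contributes (σ²)^(−n/2) exp(−SS/(2σ²)), so the posterior is Inverse-Gamma(α + n/2, β + SS/2) = Inverse-Gamma(10.5, 46.18).
The mode of Inverse-Gamma(a, b) is b/(a+1) = 46.18/11.5 ≈ 4.016.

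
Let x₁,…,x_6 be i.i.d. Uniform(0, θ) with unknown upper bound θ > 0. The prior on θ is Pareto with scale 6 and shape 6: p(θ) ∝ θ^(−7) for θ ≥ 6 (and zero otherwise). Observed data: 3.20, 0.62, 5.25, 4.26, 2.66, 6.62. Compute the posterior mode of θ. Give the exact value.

The Uniform(0, θ) likelihood is θ^(−n) for θ ≥ max(xᵢ), zero otherwise. Here max(xᵢ) = 6.62.
Posterior ∝ θ^(−7) · θ^(−6) = θ^(−13) on θ ≥ max(6, 6.62) = 6.62.
This density is strictly decreasing in θ, so the posterior mode lies at the lower boundary of the support.

θ̂_MAP = 6.62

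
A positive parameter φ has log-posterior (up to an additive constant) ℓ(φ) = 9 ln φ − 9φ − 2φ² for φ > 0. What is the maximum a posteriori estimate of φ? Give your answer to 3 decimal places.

ℓ'(φ) = 9/φ − 9 − 4φ. Setting this to zero and multiplying by φ: 4φ² + 9φ − 9 = 0.
φ = (−9 + √(9² + 4·4·9)) / (2·4) = (−9 + √225) / 8 = (−9 + 15)/8 = 3/4.
ℓ''(φ) = −9/φ² − 4 < 0, confirming a maximum.

φ̂_MAP = 0.750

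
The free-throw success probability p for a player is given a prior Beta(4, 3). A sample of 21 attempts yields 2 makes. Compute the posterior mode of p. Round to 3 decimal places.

Prior: Beta(4, 3).
Data: 2 successes in 21 trials. The binomial likelihood contributes p^2(1−p)^19, so the posterior is Beta(4+2, 3+19) = Beta(6, 22).
For Beta(a, b) with a, b > 1 the mode is (a−1)/(a+b−2) = 5/26 ≈ 0.192.

p̂_MAP = 0.192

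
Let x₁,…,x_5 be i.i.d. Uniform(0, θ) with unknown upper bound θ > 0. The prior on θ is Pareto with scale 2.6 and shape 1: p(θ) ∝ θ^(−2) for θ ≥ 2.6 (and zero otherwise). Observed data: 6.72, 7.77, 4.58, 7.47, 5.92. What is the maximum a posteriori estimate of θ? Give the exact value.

The Uniform(0, θ) likelihood is θ^(−n) for θ ≥ max(xᵢ), zero otherwise. Here max(xᵢ) = 7.77.
Posterior ∝ θ^(−2) · θ^(−5) = θ^(−7) on θ ≥ max(2.6, 7.77) = 7.77.
This density is strictly decreasing in θ, so the posterior mode lies at the lower boundary of the support.

θ̂_MAP = 7.77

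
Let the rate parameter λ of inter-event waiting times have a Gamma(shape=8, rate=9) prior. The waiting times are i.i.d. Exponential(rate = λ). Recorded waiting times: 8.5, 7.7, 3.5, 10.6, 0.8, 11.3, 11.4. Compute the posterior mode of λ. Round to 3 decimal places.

The Exponential(rate=λ) likelihood is ∝ λ^n e^(−λΣtᵢ). Here n = 7 and Σtᵢ = 8.5 + 7.7 + 3.5 + 10.6 + 0.8 + 11.3 + 11.4 = 53.8.
Posterior ∝ λ^7e^(−9λ) · λ^7e^(−53.8λ) = λ^14e^(−62.8λ), i.e. Gamma(15, 62.8).
Mode = (a−1)/b = 14/62.8 ≈ 0.223.

λ̂_MAP = 0.223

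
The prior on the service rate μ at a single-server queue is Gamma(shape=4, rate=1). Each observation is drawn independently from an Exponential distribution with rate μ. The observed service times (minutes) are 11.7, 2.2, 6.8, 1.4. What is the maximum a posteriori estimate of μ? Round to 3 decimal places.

The Exponential(rate=μ) likelihood is ∝ μ^n e^(−μΣtᵢ). Here n = 4 and Σtᵢ = 11.7 + 2.2 + 6.8 + 1.4 = 22.1.
Posterior ∝ μ^3e^(−1μ) · μ^4e^(−22.1μ) = μ^7e^(−23.1μ), i.e. Gamma(8, 23.1).
Mode = (a−1)/b = 7/23.1 ≈ 0.303.

μ̂_MAP = 0.303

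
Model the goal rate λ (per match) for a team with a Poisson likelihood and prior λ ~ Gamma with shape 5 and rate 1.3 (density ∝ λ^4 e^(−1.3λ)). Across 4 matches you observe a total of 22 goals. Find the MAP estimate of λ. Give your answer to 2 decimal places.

Σxᵢ = 22, n = 4.
Posterior ∝ λ^4e^(−1.3λ) · λ^22e^(−4λ) = λ^26e^(−5.3λ), i.e. Gamma(shape=27, rate=5.3).
The mode of a Gamma(a, b) with a ≥ 1 (shape–rate) is (a−1)/b = 26/5.3 ≈ 4.91.

λ̂_MAP = 4.91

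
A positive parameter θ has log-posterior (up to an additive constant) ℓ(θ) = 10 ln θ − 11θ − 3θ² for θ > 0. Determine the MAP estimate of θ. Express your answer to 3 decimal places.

ℓ'(θ) = 10/θ − 11 − 6θ. Setting this to zero and multiplying by θ: 6θ² + 11θ − 10 = 0.
θ = (−11 + √(11² + 4·6·10)) / (2·6) = (−11 + √361) / 12 = (−11 + 19)/12 = 2/3.
ℓ''(θ) = −10/θ² − 6 < 0, confirming a maximum.

θ̂_MAP = 0.667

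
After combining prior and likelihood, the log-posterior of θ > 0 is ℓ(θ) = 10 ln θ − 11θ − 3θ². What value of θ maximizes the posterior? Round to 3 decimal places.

θ̂_MAP = 0.667

ℓ'(θ) = 10/θ − 11 − 6θ. Setting this to zero and multiplying by θ: 6θ² + 11θ − 10 = 0.
θ = (−11 + √(11² + 4·6·10)) / (2·6) = (−11 + √361) / 12 = (−11 + 19)/12 = 2/3.
ℓ''(θ) = −10/θ² − 6 < 0, confirming a maximum.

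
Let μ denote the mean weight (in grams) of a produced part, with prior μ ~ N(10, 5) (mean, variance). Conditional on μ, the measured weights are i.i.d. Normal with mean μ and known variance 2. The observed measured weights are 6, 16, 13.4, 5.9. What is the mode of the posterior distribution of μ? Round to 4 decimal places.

μ̂_MAP = 10.2955

n = 4; x̄ = (6 + 16 + 13.4 + 5.9)/4 = 41.3/4 = 10.325.
For a Normal prior and Normal likelihood with known variance, the posterior is Normal; its mode equals its mean, the precision-weighted average.
Prior precision 1/σ₀² = 1/5 = 0.2; data precision n/σ² = 4/2 = 2.
μ̂ = (0.2·10 + 2·10.325) / (0.2 + 2) = 22.65/2.2 = 453/44 ≈ 10.2955.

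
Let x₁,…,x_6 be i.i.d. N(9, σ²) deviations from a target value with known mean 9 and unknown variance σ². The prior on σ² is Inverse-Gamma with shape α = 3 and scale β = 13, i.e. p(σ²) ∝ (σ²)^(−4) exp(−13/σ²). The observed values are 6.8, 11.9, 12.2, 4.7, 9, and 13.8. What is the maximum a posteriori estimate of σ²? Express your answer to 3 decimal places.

σ̂²_MAP = 6.501

Sum of squared deviations about the known mean: SS = (6.8−9)² + (11.9−9)² + (12.2−9)² + (4.7−9)² + (9−9)² + (13.8−9)² = 65.02.
The Normal likelihood contributes (σ²)^(−n/2) exp(−SS/(2σ²)), so the posterior is Inverse-Gamma(α + n/2, β + SS/2) = Inverse-Gamma(6, 45.51).
The mode of Inverse-Gamma(a, b) is b/(a+1) = 45.51/7 ≈ 6.501.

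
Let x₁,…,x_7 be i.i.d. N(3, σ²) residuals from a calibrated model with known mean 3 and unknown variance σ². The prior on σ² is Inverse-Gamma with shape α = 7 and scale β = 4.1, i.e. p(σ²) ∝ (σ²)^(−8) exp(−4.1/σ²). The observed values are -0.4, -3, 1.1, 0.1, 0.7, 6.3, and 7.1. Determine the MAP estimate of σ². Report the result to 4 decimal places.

Sum of squared deviations about the known mean: SS = (-0.4−3)² + (-3−3)² + (1.1−3)² + (0.1−3)² + (0.7−3)² + (6.3−3)² + (7.1−3)² = 92.57.
The Normal likelihood contributes (σ²)^(−n/2) exp(−SS/(2σ²)), so the posterior is Inverse-Gamma(α + n/2, β + SS/2) = Inverse-Gamma(10.5, 50.385).
The mode of Inverse-Gamma(a, b) is b/(a+1) = 50.385/11.5 ≈ 4.3813.

σ̂²_MAP = 4.3813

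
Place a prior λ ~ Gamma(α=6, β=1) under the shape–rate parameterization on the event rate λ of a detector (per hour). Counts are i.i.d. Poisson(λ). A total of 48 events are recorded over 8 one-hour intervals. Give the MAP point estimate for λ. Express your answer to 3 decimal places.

Σxᵢ = 48, n = 8.
Posterior ∝ λ^5e^(−1λ) · λ^48e^(−8λ) = λ^53e^(−9λ), i.e. Gamma(shape=54, rate=9).
The mode of a Gamma(a, b) with a ≥ 1 (shape–rate) is (a−1)/b = 53/9 ≈ 5.889.

λ̂_MAP = 5.889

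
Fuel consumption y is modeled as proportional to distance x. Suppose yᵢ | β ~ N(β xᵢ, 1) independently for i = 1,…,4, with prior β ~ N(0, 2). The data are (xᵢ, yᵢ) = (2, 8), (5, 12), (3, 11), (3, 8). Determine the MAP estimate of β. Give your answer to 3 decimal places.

β̂_MAP = 2.800

log p(β | y) = −Σ(yᵢ − βxᵢ)²/(2·1) − β²/(2·2) + const.
Setting the derivative to zero: Σxᵢ(yᵢ − βxᵢ)/1 − β/2 = 0, so β = Σxᵢyᵢ / (Σxᵢ² + σ²/τ²).
Σxᵢyᵢ = 2·8 + 5·12 + 3·11 + 3·8 = 133; Σxᵢ² = 47; σ²/τ² = 0.5.
β̂_MAP = 133 / (47 + 0.5) = 133/47.5 ≈ 2.800.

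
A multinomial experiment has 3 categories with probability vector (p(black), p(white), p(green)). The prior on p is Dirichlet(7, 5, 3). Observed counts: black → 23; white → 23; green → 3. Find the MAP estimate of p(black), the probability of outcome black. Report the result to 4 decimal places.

The posterior is Dirichlet(αᵢ + nᵢ) = Dirichlet(30, 28, 6).
For a Dirichlet(a₁,…,a_K) with all aᵢ > 1, the mode has j-th component (aⱼ − 1)/(Σaᵢ − K).
Here Σaᵢ = 64 and K = 3, so p(black) = (30 − 1)/(64 − 3) = 29/61 ≈ 0.4754.

MAP estimate of p(black) = 0.4754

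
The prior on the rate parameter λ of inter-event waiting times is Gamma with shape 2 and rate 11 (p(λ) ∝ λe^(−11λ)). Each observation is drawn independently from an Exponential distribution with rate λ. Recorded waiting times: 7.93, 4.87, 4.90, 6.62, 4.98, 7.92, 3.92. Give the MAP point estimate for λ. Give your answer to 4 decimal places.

The Exponential(rate=λ) likelihood is ∝ λ^n e^(−λΣtᵢ). Here n = 7 and Σtᵢ = 7.93 + 4.87 + 4.90 + 6.62 + 4.98 + 7.92 + 3.92 = 41.14.
Posterior ∝ λe^(−11λ) · λ^7e^(−41.14λ) = λ^8e^(−52.14λ), i.e. Gamma(9, 52.14).
Mode = (a−1)/b = 8/52.14 ≈ 0.1534.

λ̂_MAP = 0.1534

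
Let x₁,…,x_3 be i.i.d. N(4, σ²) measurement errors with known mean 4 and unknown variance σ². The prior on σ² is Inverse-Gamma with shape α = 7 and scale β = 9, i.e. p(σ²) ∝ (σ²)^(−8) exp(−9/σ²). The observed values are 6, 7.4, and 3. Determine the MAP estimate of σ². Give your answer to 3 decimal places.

σ̂²_MAP = 1.819

Sum of squared deviations about the known mean: SS = (6−4)² + (7.4−4)² + (3−4)² = 16.56.
The Normal likelihood contributes (σ²)^(−n/2) exp(−SS/(2σ²)), so the posterior is Inverse-Gamma(α + n/2, β + SS/2) = Inverse-Gamma(8.5, 17.28).
The mode of Inverse-Gamma(a, b) is b/(a+1) = 17.28/9.5 ≈ 1.819.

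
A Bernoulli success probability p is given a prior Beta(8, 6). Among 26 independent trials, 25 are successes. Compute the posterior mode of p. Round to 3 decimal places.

Prior: Beta(8, 6).
Data: 25 successes in 26 trials. The binomial likelihood contributes p^25(1−p)^1, so the posterior is Beta(8+25, 6+1) = Beta(33, 7).
For Beta(a, b) with a, b > 1 the mode is (a−1)/(a+b−2) = 32/38 ≈ 0.842.

p̂_MAP = 0.842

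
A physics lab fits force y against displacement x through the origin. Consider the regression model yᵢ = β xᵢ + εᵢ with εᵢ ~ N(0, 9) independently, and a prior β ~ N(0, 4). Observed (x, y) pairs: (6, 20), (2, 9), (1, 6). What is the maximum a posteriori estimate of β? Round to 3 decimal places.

β̂_MAP = 3.329

log p(β | y) = −Σ(yᵢ − βxᵢ)²/(2·9) − β²/(2·4) + const.
Setting the derivative to zero: Σxᵢ(yᵢ − βxᵢ)/9 − β/4 = 0, so β = Σxᵢyᵢ / (Σxᵢ² + σ²/τ²).
Σxᵢyᵢ = 6·20 + 2·9 + 1·6 = 144; Σxᵢ² = 41; σ²/τ² = 2.25.
β̂_MAP = 144 / (41 + 2.25) = 144/43.25 ≈ 3.329.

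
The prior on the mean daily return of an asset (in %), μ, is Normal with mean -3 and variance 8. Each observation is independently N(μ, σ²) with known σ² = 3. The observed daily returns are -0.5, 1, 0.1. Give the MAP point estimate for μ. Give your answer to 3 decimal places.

n = 3; x̄ = ((-0.5) + 1 + 0.1)/3 = 0.6/3 = 0.2.
For a Normal prior and Normal likelihood with known variance, the posterior is Normal; its mode equals its mean, the precision-weighted average.
Prior precision 1/σ₀² = 1/8 = 0.125; data precision n/σ² = 3/3 = 1.
μ̂ = (0.125·(-3) + 1·0.2) / (0.125 + 1) = (-0.175)/1.125 = -7/45 ≈ -0.156.

μ̂_MAP = -0.156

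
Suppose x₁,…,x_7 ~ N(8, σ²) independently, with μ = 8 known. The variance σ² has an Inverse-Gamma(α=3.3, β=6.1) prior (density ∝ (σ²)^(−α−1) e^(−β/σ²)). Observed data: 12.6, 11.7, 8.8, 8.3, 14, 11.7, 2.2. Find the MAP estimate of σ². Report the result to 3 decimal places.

σ̂²_MAP = 8.404

Sum of squared deviations about the known mean: SS = (12.6−8)² + (11.7−8)² + (8.8−8)² + (8.3−8)² + (14−8)² + (11.7−8)² + (2.2−8)² = 118.91.
The Normal likelihood contributes (σ²)^(−n/2) exp(−SS/(2σ²)), so the posterior is Inverse-Gamma(α + n/2, β + SS/2) = Inverse-Gamma(6.8, 65.555).
The mode of Inverse-Gamma(a, b) is b/(a+1) = 65.555/7.8 ≈ 8.404.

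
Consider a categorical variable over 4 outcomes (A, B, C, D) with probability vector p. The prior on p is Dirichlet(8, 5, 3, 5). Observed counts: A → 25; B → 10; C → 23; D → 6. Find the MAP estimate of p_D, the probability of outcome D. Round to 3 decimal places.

The posterior is Dirichlet(αᵢ + nᵢ) = Dirichlet(33, 15, 26, 11).
For a Dirichlet(a₁,…,a_K) with all aᵢ > 1, the mode has j-th component (aⱼ − 1)/(Σaᵢ − K).
Here Σaᵢ = 85 and K = 4, so p_D = (11 − 1)/(85 − 4) = 10/81 ≈ 0.123.

MAP estimate of p_D = 0.123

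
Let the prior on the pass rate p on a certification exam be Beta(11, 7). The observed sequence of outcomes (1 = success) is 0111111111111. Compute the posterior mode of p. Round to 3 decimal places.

p̂_MAP = 0.759

Prior: Beta(11, 7).
Data: 12 successes in 13 trials (from the sequence). The binomial likelihood contributes p^12(1−p)^1, so the posterior is Beta(11+12, 7+1) = Beta(23, 8).
For Beta(a, b) with a, b > 1 the mode is (a−1)/(a+b−2) = 22/29 ≈ 0.759.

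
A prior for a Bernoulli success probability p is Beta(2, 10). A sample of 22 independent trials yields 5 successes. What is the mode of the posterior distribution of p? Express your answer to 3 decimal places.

p̂_MAP = 0.188

Prior: Beta(2, 10).
Data: 5 successes in 22 trials. The binomial likelihood contributes p^5(1−p)^17, so the posterior is Beta(2+5, 10+17) = Beta(7, 27).
For Beta(a, b) with a, b > 1 the mode is (a−1)/(a+b−2) = 6/32 ≈ 0.188.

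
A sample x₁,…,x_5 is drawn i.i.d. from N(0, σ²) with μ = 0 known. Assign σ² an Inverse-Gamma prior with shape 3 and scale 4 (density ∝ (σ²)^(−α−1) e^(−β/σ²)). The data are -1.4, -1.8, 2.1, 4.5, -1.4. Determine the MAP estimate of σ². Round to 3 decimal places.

σ̂²_MAP = 3.063

Sum of squared deviations about the known mean: SS = (-1.4−0)² + (-1.8−0)² + (2.1−0)² + (4.5−0)² + (-1.4−0)² = 31.82.
The Normal likelihood contributes (σ²)^(−n/2) exp(−SS/(2σ²)), so the posterior is Inverse-Gamma(α + n/2, β + SS/2) = Inverse-Gamma(5.5, 19.91).
The mode of Inverse-Gamma(a, b) is b/(a+1) = 19.91/6.5 ≈ 3.063.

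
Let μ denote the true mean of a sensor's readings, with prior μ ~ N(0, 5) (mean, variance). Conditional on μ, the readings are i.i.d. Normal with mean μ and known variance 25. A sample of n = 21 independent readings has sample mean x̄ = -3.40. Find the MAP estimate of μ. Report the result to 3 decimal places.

n = 21, x̄ = -3.40.
For a Normal prior and Normal likelihood with known variance, the posterior is Normal; its mode equals its mean, the precision-weighted average.
Prior precision 1/σ₀² = 1/5 = 0.2; data precision n/σ² = 21/25 = 0.84.
μ̂ = (0.2·0 + 0.84·(-3.4)) / (0.2 + 0.84) = (-2.856)/1.04 = -357/130 ≈ -2.746.

μ̂_MAP = -2.746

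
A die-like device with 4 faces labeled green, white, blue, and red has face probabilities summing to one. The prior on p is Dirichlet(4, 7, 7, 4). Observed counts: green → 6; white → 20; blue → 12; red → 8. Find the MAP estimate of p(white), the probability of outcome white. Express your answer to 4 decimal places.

MAP estimate of p(white) = 0.4063

The posterior is Dirichlet(αᵢ + nᵢ) = Dirichlet(10, 27, 19, 12).
For a Dirichlet(a₁,…,a_K) with all aᵢ > 1, the mode has j-th component (aⱼ − 1)/(Σaᵢ − K).
Here Σaᵢ = 68 and K = 4, so p(white) = (27 − 1)/(68 − 4) = 26/64 ≈ 0.4063.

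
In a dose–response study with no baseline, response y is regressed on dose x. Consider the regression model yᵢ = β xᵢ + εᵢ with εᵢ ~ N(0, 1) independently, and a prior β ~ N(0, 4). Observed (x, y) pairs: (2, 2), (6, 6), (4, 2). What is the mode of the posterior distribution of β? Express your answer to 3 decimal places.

β̂_MAP = 0.853

log p(β | y) = −Σ(yᵢ − βxᵢ)²/(2·1) − β²/(2·4) + const.
Setting the derivative to zero: Σxᵢ(yᵢ − βxᵢ)/1 − β/4 = 0, so β = Σxᵢyᵢ / (Σxᵢ² + σ²/τ²).
Σxᵢyᵢ = 2·2 + 6·6 + 4·2 = 48; Σxᵢ² = 56; σ²/τ² = 0.25.
β̂_MAP = 48 / (56 + 0.25) = 48/56.25 ≈ 0.853.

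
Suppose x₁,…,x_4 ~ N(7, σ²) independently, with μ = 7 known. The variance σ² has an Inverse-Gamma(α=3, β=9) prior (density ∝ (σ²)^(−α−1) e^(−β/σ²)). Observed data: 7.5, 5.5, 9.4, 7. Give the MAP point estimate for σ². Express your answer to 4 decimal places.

Sum of squared deviations about the known mean: SS = (7.5−7)² + (5.5−7)² + (9.4−7)² + (7−7)² = 8.26.
The Normal likelihood contributes (σ²)^(−n/2) exp(−SS/(2σ²)), so the posterior is Inverse-Gamma(α + n/2, β + SS/2) = Inverse-Gamma(5, 13.13).
The mode of Inverse-Gamma(a, b) is b/(a+1) = 13.13/6 ≈ 2.1883.

σ̂²_MAP = 2.1883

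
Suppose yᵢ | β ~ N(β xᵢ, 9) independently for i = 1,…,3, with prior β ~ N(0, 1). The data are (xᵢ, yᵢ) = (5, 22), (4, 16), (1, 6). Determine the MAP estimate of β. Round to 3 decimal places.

log p(β | y) = −Σ(yᵢ − βxᵢ)²/(2·9) − β²/(2·1) + const.
Setting the derivative to zero: Σxᵢ(yᵢ − βxᵢ)/9 − β/1 = 0, so β = Σxᵢyᵢ / (Σxᵢ² + σ²/τ²).
Σxᵢyᵢ = 5·22 + 4·16 + 1·6 = 180; Σxᵢ² = 42; σ²/τ² = 9.
β̂_MAP = 180 / (42 + 9) = 180/51 ≈ 3.529.

β̂_MAP = 3.529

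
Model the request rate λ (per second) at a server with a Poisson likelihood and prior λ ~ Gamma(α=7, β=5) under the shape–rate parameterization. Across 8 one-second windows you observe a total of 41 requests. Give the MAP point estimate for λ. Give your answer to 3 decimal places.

Σxᵢ = 41, n = 8.
Posterior ∝ λ^6e^(−5λ) · λ^41e^(−8λ) = λ^47e^(−13λ), i.e. Gamma(shape=48, rate=13).
The mode of a Gamma(a, b) with a ≥ 1 (shape–rate) is (a−1)/b = 47/13 ≈ 3.615.

λ̂_MAP = 3.615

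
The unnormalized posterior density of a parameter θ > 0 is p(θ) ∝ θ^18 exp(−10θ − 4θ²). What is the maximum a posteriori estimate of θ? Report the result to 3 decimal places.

θ̂_MAP = 1.000

ℓ'(θ) = 18/θ − 10 − 8θ. Setting this to zero and multiplying by θ: 8θ² + 10θ − 18 = 0.
θ = (−10 + √(10² + 4·8·18)) / (2·8) = (−10 + √676) / 16 = (−10 + 26)/16 = 1.
ℓ''(θ) = −18/θ² − 8 < 0, confirming a maximum.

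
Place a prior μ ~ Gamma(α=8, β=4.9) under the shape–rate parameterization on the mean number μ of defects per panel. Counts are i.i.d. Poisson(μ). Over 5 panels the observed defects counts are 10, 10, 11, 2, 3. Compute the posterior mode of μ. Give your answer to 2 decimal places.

Σxᵢ = 10+10+11+2+3 = 36, with n = 5.
Posterior ∝ μ^7e^(−4.9μ) · μ^36e^(−5μ) = μ^43e^(−9.9μ), i.e. Gamma(shape=44, rate=9.9).
The mode of a Gamma(a, b) with a ≥ 1 (shape–rate) is (a−1)/b = 43/9.9 ≈ 4.34.

μ̂_MAP = 4.34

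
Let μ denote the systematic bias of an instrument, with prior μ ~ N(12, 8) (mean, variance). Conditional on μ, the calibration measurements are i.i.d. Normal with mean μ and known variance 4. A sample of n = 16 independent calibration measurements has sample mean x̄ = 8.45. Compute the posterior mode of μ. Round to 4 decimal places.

μ̂_MAP = 8.5576

n = 16, x̄ = 8.45.
For a Normal prior and Normal likelihood with known variance, the posterior is Normal; its mode equals its mean, the precision-weighted average.
Prior precision 1/σ₀² = 1/8 = 0.125; data precision n/σ² = 16/4 = 4.
μ̂ = (0.125·12 + 4·8.45) / (0.125 + 4) = 35.3/4.125 = 1412/165 ≈ 8.5576.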